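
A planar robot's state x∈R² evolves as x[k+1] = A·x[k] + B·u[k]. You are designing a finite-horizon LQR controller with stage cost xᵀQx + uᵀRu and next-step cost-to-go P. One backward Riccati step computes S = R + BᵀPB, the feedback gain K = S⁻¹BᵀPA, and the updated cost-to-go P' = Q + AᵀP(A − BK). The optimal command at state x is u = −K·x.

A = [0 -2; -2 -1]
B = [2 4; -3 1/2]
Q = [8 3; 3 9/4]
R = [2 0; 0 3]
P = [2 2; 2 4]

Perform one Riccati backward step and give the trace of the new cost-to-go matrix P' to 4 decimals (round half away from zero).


12.3859

BᵀP = [-2.0000 -8.0000; 9.0000 10.0000]
S = R + BᵀPB = [2 0; 0 3] + [20.0000 -12.0000; -12.0000 41.0000] = [22.0000 -12.0000; -12.0000 44.0000]
BᵀPA = [16.0000 12.0000; -20.0000 -28.0000]
K = S⁻¹·BᵀPA = [0.5631 0.2330; -0.3010 -0.5728]
A−BK = [0.0777 -0.1748; -0.1602 -0.0146]
AᵀP(A−BK) = [0.9709 0.8155; 0.8155 1.1650]
P' = Q + AᵀP(A−BK) = [8.9709 3.8155; 3.8155 3.4150]
tr(P') = 12.3859


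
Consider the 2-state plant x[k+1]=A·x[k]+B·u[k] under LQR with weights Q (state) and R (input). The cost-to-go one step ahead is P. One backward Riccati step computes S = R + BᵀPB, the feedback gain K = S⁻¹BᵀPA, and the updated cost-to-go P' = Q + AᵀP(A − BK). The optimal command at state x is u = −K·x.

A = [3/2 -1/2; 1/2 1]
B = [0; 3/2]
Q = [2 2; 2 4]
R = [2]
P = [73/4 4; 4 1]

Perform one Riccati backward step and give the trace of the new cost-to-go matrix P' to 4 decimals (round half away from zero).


BᵀP = [6.0000 1.5000]
S = R + BᵀPB = [2] + [2.2500] = [4.2500]
BᵀPA = [9.7500 -1.5000]
K = S⁻¹·BᵀPA = [2.2941 -0.3529]
A−BK = [1.5000 -0.5000; -2.9412 1.5294]
AᵀP(A−BK) = [24.9449 -4.7463; -4.7463 1.0331]
P' = Q + AᵀP(A−BK) = [26.9449 -2.7463; -2.7463 5.0331]
tr(P') = 31.9779

31.9779


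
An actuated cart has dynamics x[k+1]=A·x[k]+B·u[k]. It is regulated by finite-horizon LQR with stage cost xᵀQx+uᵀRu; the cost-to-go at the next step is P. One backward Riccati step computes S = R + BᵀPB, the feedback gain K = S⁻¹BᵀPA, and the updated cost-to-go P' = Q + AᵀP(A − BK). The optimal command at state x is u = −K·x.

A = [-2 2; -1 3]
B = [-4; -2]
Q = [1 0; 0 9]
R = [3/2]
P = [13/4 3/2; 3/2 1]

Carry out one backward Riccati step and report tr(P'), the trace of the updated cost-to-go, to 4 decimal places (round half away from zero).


BᵀP = [-16.0000 -8.0000]
S = R + BᵀPB = [3/2] + [80.0000] = [81.5000]
BᵀPA = [40.0000 -56.0000]
K = S⁻¹·BᵀPA = [0.4908 -0.6871]
A−BK = [-0.0368 -0.7485; -0.0184 1.6258]
AᵀP(A−BK) = [0.3681 -0.5153; -0.5153 1.5215]
P' = Q + AᵀP(A−BK) = [1.3681 -0.5153; -0.5153 10.5215]
tr(P') = 11.8896

11.8896


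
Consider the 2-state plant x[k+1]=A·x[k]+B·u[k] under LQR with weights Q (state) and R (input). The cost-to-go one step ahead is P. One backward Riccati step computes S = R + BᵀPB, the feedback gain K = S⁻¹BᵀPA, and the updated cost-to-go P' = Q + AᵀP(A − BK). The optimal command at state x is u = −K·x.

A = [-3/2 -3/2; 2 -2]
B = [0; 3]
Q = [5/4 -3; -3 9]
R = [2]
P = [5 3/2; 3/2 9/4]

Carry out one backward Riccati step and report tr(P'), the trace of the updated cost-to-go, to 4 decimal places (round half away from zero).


30.2725

BᵀP = [4.5000 6.7500]
S = R + BᵀPB = [2] + [20.2500] = [22.2500]
BᵀPA = [6.7500 -20.2500]
K = S⁻¹·BᵀPA = [0.3034 -0.9101]
A−BK = [-1.5000 -1.5000; 1.0899 0.7303]
AᵀP(A−BK) = [9.2022 8.3933; 8.3933 10.8202]
P' = Q + AᵀP(A−BK) = [10.4522 5.3933; 5.3933 19.8202]
tr(P') = 30.2725


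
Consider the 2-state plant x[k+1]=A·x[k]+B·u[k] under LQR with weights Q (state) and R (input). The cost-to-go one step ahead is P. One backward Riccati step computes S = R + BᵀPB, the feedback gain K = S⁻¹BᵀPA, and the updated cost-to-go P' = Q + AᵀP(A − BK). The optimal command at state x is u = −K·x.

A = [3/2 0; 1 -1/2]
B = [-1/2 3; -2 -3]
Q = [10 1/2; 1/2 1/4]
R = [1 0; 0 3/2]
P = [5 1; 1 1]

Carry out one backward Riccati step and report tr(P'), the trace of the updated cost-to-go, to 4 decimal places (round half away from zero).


BᵀP = [-4.5000 -2.5000; 12.0000 0.0000]
S = R + BᵀPB = [1 0; 0 3/2] + [7.2500 -6.0000; -6.0000 36.0000] = [8.2500 -6.0000; -6.0000 37.5000]
BᵀPA = [-9.2500 1.2500; 18.0000 0.0000]
K = S⁻¹·BᵀPA = [-0.8738 0.1715; 0.3402 0.0274]
A−BK = [0.0425 0.0034; 0.2730 -0.0748]
AᵀP(A−BK) = [1.0439 -0.1578; -0.1578 0.0357]
P' = Q + AᵀP(A−BK) = [11.0439 0.3422; 0.3422 0.2857]
tr(P') = 11.3296

11.3296


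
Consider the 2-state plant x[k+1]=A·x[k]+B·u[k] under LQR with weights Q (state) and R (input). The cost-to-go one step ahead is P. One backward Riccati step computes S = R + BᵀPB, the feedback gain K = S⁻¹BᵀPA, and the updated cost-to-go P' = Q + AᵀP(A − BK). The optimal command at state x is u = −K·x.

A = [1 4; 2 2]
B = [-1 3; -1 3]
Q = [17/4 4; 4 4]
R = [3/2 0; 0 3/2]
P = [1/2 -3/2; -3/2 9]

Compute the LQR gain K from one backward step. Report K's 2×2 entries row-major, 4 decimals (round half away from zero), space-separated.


-0.2105 -0.1654 0.6316 0.4962

BᵀP = [1.0000 -7.5000; -3.0000 22.5000]
S = R + BᵀPB = [3/2 0; 0 3/2] + [6.5000 -19.5000; -19.5000 58.5000] = [8.0000 -19.5000; -19.5000 60.0000]
BᵀPA = [-14.0000 -11.0000; 42.0000 33.0000]
K = S⁻¹·BᵀPA = [-0.2105 -0.1654; 0.6316 0.4962]
A−BK = [-1.1053 2.3459; -0.1053 0.3459]
AᵀP(A−BK) = [1.0263 -0.1579; -0.1579 1.8045]
P' = Q + AᵀP(A−BK) = [5.2763 3.8421; 3.8421 5.8045]
tr(P') = 11.0808


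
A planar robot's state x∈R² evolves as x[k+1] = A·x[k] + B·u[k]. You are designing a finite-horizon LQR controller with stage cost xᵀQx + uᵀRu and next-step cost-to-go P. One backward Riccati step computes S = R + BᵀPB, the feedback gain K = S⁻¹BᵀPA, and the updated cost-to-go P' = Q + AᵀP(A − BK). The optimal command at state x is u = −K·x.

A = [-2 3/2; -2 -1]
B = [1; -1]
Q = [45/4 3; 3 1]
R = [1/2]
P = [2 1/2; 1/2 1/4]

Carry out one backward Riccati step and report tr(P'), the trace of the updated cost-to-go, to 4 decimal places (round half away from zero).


19.2143

BᵀP = [1.5000 0.2500]
S = R + BᵀPB = [1/2] + [1.2500] = [1.7500]
BᵀPA = [-3.5000 2.0000]
K = S⁻¹·BᵀPA = [-2.0000 1.1429]
A−BK = [0.0000 0.3571; -4.0000 0.1429]
AᵀP(A−BK) = [6.0000 -2.0000; -2.0000 0.9643]
P' = Q + AᵀP(A−BK) = [17.2500 1.0000; 1.0000 1.9643]
tr(P') = 19.2143


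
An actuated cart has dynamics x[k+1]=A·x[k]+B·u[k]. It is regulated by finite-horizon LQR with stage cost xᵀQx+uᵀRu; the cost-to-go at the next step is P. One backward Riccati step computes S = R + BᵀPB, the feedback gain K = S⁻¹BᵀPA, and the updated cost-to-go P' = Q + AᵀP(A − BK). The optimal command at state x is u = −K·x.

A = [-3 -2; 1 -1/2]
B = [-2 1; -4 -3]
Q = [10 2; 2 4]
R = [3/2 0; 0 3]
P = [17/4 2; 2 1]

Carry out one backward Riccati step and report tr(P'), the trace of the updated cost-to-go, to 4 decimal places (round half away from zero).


BᵀP = [-16.5000 -8.0000; -1.7500 -1.0000]
S = R + BᵀPB = [3/2 0; 0 3] + [65.0000 7.5000; 7.5000 1.2500] = [66.5000 7.5000; 7.5000 4.2500]
BᵀPA = [41.5000 37.0000; 4.2500 4.0000]
K = S⁻¹·BᵀPA = [0.6383 0.5621; -0.1264 -0.0508]
A−BK = [-1.5969 -0.8250; 3.1739 1.5961]
AᵀP(A−BK) = [1.2971 0.8879; 0.8879 0.6547]
P' = Q + AᵀP(A−BK) = [11.2971 2.8879; 2.8879 4.6547]
tr(P') = 15.9518

15.9518


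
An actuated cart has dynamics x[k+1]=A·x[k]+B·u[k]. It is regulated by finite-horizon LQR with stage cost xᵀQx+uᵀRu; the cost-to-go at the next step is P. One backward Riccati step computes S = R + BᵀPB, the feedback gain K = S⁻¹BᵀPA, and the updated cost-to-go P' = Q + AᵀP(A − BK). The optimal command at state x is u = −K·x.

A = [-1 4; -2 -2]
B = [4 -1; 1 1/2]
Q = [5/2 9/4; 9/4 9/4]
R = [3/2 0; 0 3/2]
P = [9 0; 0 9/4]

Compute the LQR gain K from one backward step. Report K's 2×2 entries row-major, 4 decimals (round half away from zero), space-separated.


-0.5084 0.5003 -0.9926 -1.8803

BᵀP = [36.0000 2.2500; -9.0000 1.1250]
S = R + BᵀPB = [3/2 0; 0 3/2] + [146.2500 -34.8750; -34.8750 9.5625] = [147.7500 -34.8750; -34.8750 11.0625]
BᵀPA = [-40.5000 139.5000; 6.7500 -38.2500]
K = S⁻¹·BᵀPA = [-0.5084 0.5003; -0.9926 -1.8803]
A−BK = [0.0410 0.1184; -0.9953 -1.5602]
AᵀP(A−BK) = [4.1096 5.9556; 5.9556 11.2818]
P' = Q + AᵀP(A−BK) = [6.6096 8.2056; 8.2056 13.5318]
tr(P') = 20.1414


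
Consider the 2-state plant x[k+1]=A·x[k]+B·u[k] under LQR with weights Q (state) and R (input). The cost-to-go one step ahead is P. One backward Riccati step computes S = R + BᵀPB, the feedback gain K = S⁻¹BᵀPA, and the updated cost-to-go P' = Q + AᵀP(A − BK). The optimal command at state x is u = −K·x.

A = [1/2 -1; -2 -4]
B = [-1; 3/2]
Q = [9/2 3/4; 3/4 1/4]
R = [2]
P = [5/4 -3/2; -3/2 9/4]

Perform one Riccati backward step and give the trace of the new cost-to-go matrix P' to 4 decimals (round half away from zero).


12.0101

BᵀP = [-3.5000 4.8750]
S = R + BᵀPB = [2] + [10.8125] = [12.8125]
BᵀPA = [-11.5000 -16.0000]
K = S⁻¹·BᵀPA = [-0.8976 -1.2488]
A−BK = [-0.3976 -2.2488; -0.6537 -2.1268]
AᵀP(A−BK) = [1.9905 3.0140; 3.0140 5.2695]
P' = Q + AᵀP(A−BK) = [6.4905 3.7640; 3.7640 5.5195]
tr(P') = 12.0101


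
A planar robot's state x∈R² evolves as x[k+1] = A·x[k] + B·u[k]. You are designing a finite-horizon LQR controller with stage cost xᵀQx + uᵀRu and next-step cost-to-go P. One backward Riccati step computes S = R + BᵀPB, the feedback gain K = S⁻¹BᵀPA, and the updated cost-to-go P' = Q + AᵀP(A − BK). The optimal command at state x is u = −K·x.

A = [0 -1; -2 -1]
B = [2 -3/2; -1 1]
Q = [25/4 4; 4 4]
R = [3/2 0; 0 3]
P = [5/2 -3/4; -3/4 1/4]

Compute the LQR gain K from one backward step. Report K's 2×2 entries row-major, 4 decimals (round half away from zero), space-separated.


BᵀP = [5.7500 -1.7500; -4.5000 1.3750]
S = R + BᵀPB = [3/2 0; 0 3] + [13.2500 -10.3750; -10.3750 8.1250] = [14.7500 -10.3750; -10.3750 11.1250]
BᵀPA = [3.5000 -4.0000; -2.7500 3.1250]
K = S⁻¹·BᵀPA = [0.1843 -0.2139; -0.0753 0.0814]
A−BK = [-0.4816 -0.4500; -1.7404 -1.2953]
AᵀP(A−BK) = [0.1478 -0.0274; -0.0274 0.1399]
P' = Q + AᵀP(A−BK) = [6.3978 3.9726; 3.9726 4.1399]
tr(P') = 10.5377

0.1843 -0.2139 -0.0753 0.0814


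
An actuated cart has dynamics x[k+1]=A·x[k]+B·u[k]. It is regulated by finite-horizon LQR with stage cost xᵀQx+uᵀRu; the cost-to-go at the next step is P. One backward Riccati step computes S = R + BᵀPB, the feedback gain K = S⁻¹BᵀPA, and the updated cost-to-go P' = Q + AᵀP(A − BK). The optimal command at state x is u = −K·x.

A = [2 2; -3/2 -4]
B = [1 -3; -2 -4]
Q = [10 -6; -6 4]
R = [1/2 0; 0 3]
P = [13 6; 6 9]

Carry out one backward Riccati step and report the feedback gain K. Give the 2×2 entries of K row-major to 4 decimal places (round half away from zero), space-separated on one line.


1.2155 1.9513 -0.2444 0.0054

BᵀP = [1.0000 -12.0000; -63.0000 -54.0000]
S = R + BᵀPB = [1/2 0; 0 3] + [25.0000 45.0000; 45.0000 405.0000] = [25.5000 45.0000; 45.0000 408.0000]
BᵀPA = [20.0000 50.0000; -45.0000 90.0000]
K = S⁻¹·BᵀPA = [1.2155 1.9513; -0.2444 0.0054]
A−BK = [0.0514 0.0648; -0.0464 -0.0759]
AᵀP(A−BK) = [0.9430 1.2155; 1.2155 1.9513]
P' = Q + AᵀP(A−BK) = [10.9430 -4.7845; -4.7845 5.9513]
tr(P') = 16.8943


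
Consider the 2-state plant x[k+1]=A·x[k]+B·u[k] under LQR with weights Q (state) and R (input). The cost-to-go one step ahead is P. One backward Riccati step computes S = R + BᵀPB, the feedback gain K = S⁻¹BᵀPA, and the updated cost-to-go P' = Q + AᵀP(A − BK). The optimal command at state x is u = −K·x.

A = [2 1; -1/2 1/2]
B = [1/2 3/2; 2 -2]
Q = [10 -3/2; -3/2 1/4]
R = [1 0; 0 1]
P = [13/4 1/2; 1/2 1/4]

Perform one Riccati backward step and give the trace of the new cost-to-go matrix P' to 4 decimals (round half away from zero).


12.3440

BᵀP = [2.6250 0.7500; 3.8750 0.2500]
S = R + BᵀPB = [1 0; 0 1] + [2.8125 2.4375; 2.4375 5.3125] = [3.8125 2.4375; 2.4375 6.3125]
BᵀPA = [4.8750 3.0000; 7.6250 4.0000]
K = S⁻¹·BᵀPA = [0.6724 0.5069; 0.9483 0.4379]
A−BK = [0.2414 0.0897; 0.0517 0.3621]
AᵀP(A−BK) = [1.5539 0.8772; 0.8772 0.5401]
P' = Q + AᵀP(A−BK) = [11.5539 -0.6228; -0.6228 0.7901]
tr(P') = 12.3440


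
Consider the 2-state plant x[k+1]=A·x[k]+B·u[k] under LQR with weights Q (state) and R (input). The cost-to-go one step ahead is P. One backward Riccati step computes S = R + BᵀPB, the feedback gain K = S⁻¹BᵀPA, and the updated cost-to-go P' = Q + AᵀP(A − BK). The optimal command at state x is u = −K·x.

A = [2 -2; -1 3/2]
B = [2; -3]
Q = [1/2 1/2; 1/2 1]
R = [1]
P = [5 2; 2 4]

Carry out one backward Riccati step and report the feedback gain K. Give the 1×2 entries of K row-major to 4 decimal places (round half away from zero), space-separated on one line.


BᵀP = [4.0000 -8.0000]
S = R + BᵀPB = [1] + [32.0000] = [33.0000]
BᵀPA = [16.0000 -20.0000]
K = S⁻¹·BᵀPA = [0.4848 -0.6061]
A−BK = [1.0303 -0.7879; 0.4545 -0.3182]
AᵀP(A−BK) = [8.2424 -6.3030; -6.3030 4.8788]
P' = Q + AᵀP(A−BK) = [8.7424 -5.8030; -5.8030 5.8788]
tr(P') = 14.6212

0.4848 -0.6061


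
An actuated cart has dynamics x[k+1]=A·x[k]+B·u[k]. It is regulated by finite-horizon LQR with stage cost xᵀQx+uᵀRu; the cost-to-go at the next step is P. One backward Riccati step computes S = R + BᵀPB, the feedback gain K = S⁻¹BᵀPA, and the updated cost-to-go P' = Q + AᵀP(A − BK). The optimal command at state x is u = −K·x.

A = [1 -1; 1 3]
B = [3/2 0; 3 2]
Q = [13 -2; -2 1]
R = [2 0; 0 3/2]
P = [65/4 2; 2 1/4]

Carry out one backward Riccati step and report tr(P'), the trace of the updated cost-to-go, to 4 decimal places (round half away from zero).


BᵀP = [30.3750 3.7500; 4.0000 0.5000]
S = R + BᵀPB = [2 0; 0 3/2] + [56.8125 7.5000; 7.5000 1.0000] = [58.8125 7.5000; 7.5000 2.5000]
BᵀPA = [34.1250 -19.1250; 4.5000 -2.5000]
K = S⁻¹·BᵀPA = [0.5680 -0.3201; 0.0960 -0.0396]
A−BK = [0.1480 -0.5198; -0.8960 4.0396]
AᵀP(A−BK) = [0.6853 -0.3972; -0.3972 0.2784]
P' = Q + AᵀP(A−BK) = [13.6853 -2.3972; -2.3972 1.2784]
tr(P') = 14.9637

14.9637


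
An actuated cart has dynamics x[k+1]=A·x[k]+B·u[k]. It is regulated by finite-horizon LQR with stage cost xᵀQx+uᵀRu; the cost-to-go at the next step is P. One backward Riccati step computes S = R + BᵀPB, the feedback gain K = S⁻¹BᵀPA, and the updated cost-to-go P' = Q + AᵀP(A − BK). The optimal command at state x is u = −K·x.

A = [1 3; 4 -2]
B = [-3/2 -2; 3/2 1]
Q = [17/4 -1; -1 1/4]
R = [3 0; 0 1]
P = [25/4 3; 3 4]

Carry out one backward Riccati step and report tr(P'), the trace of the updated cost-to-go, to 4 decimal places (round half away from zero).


BᵀP = [-4.8750 1.5000; -9.5000 -2.0000]
S = R + BᵀPB = [3 0; 0 1] + [9.5625 11.2500; 11.2500 17.0000] = [12.5625 11.2500; 11.2500 18.0000]
BᵀPA = [1.1250 -17.6250; -17.5000 -24.5000]
K = S⁻¹·BᵀPA = [2.1808 -0.4181; -2.3352 -1.0998]
A−BK = [-0.3992 0.1733; 3.0640 -0.2731]
AᵀP(A−BK) = [50.9303 -2.0264; -2.0264 1.9360]
P' = Q + AᵀP(A−BK) = [55.1803 -3.0264; -3.0264 2.1860]
tr(P') = 57.3663

57.3663


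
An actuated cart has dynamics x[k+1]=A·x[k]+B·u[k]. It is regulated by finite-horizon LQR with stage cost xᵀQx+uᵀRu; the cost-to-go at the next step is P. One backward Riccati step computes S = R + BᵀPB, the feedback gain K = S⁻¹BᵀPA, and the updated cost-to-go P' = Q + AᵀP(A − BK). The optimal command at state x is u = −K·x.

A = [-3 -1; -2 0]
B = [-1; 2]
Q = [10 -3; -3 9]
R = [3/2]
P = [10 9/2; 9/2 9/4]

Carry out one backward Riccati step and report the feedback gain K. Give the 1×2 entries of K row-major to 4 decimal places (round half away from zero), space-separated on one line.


BᵀP = [-1.0000 0.0000]
S = R + BᵀPB = [3/2] + [1.0000] = [2.5000]
BᵀPA = [3.0000 1.0000]
K = S⁻¹·BᵀPA = [1.2000 0.4000]
A−BK = [-1.8000 -0.6000; -4.4000 -0.8000]
AᵀP(A−BK) = [149.4000 37.8000; 37.8000 9.6000]
P' = Q + AᵀP(A−BK) = [159.4000 34.8000; 34.8000 18.6000]
tr(P') = 178.0000

1.2000 0.4000


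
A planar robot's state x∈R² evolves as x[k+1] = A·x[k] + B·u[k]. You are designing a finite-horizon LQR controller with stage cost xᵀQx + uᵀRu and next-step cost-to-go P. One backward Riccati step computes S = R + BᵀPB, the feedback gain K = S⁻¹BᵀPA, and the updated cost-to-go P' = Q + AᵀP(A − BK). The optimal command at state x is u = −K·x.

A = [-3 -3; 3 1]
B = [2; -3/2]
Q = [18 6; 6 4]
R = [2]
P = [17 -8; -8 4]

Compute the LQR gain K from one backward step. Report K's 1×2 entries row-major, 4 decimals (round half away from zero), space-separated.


-1.6063 -1.2598

BᵀP = [46.0000 -22.0000]
S = R + BᵀPB = [2] + [125.0000] = [127.0000]
BᵀPA = [-204.0000 -160.0000]
K = S⁻¹·BᵀPA = [-1.6063 -1.2598]
A−BK = [0.2126 -0.4803; 0.5906 -0.8898]
AᵀP(A−BK) = [5.3150 3.9921; 3.9921 3.4252]
P' = Q + AᵀP(A−BK) = [23.3150 9.9921; 9.9921 7.4252]
tr(P') = 30.7402


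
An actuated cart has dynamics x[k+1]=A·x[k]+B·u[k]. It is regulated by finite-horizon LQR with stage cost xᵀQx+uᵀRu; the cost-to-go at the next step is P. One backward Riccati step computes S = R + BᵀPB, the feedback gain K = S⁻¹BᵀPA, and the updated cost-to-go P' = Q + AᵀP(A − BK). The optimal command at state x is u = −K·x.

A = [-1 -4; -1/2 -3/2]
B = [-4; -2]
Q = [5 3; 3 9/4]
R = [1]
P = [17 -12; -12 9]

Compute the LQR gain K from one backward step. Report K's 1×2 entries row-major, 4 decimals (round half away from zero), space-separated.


BᵀP = [-44.0000 30.0000]
S = R + BᵀPB = [1] + [116.0000] = [117.0000]
BᵀPA = [29.0000 131.0000]
K = S⁻¹·BᵀPA = [0.2479 1.1197]
A−BK = [-0.0085 0.4786; -0.0043 0.7393]
AᵀP(A−BK) = [0.0620 0.2799; 0.2799 1.5748]
P' = Q + AᵀP(A−BK) = [5.0620 3.2799; 3.2799 3.8248]
tr(P') = 8.8868

0.2479 1.1197


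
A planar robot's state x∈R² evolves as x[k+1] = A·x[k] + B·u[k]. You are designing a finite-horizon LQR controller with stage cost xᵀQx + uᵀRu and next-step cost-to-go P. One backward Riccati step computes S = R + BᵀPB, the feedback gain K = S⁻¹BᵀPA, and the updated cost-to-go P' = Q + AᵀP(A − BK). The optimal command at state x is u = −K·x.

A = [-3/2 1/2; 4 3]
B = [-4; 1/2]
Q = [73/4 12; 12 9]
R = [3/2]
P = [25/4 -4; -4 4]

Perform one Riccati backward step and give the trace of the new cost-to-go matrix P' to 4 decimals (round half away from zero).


58.2294

BᵀP = [-27.0000 18.0000]
S = R + BᵀPB = [3/2] + [117.0000] = [118.5000]
BᵀPA = [112.5000 40.5000]
K = S⁻¹·BᵀPA = [0.9494 0.3418]
A−BK = [2.2975 1.8671; 3.5253 2.8291]
AᵀP(A−BK) = [19.2587 14.8631; 14.8631 11.7207]
P' = Q + AᵀP(A−BK) = [37.5087 26.8631; 26.8631 20.7207]
tr(P') = 58.2294


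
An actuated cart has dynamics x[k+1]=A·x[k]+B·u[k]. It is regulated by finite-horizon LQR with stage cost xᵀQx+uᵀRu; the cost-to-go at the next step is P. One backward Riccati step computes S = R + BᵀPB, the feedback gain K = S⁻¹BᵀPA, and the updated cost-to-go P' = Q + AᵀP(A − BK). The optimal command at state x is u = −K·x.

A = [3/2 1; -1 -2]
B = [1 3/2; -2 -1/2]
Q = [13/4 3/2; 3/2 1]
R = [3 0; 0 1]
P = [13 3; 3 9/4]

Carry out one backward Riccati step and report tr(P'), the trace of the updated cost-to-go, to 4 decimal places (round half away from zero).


BᵀP = [7.0000 -1.5000; 18.0000 3.3750]
S = R + BᵀPB = [3 0; 0 1] + [10.0000 11.2500; 11.2500 25.3125] = [13.0000 11.2500; 11.2500 26.3125]
BᵀPA = [12.0000 10.0000; 23.6250 11.2500]
K = S⁻¹·BᵀPA = [0.2319 0.6337; 0.7987 0.1566]
A−BK = [0.0700 0.1314; -0.1369 -0.6543]
AᵀP(A−BK) = [0.8477 0.6956; 0.6956 1.9011]
P' = Q + AᵀP(A−BK) = [4.0977 2.1956; 2.1956 2.9011]
tr(P') = 6.9988

6.9988


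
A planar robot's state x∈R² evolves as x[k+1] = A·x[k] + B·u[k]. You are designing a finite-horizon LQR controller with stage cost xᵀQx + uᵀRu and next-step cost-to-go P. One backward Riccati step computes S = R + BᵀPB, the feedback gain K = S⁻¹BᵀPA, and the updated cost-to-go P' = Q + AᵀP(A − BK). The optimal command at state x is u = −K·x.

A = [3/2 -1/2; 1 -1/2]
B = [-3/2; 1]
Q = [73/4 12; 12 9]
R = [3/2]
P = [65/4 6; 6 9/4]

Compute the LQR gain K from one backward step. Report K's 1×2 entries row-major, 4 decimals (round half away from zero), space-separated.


BᵀP = [-18.3750 -6.7500]
S = R + BᵀPB = [3/2] + [20.8125] = [22.3125]
BᵀPA = [-34.3125 12.5625]
K = S⁻¹·BᵀPA = [-1.5378 0.5630]
A−BK = [-0.8067 0.3445; 2.5378 -1.0630]
AᵀP(A−BK) = [4.0462 -1.4937; -1.4937 0.5520]
P' = Q + AᵀP(A−BK) = [22.2962 10.5063; 10.5063 9.5520]
tr(P') = 31.8482

-1.5378 0.5630


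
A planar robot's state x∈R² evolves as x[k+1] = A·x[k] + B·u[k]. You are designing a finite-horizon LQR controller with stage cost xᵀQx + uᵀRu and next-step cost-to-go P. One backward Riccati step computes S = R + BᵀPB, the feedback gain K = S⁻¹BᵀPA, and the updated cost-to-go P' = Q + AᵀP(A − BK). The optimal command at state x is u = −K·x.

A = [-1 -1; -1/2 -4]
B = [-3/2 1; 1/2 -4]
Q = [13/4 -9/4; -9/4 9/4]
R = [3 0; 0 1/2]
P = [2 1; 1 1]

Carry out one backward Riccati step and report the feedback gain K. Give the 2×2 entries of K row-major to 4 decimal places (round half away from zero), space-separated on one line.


0.4142 0.7456 0.2742 1.2268

BᵀP = [-2.5000 -1.0000; -2.0000 -3.0000]
S = R + BᵀPB = [3 0; 0 1/2] + [3.2500 1.5000; 1.5000 10.0000] = [6.2500 1.5000; 1.5000 10.5000]
BᵀPA = [3.0000 6.5000; 3.5000 14.0000]
K = S⁻¹·BᵀPA = [0.4142 0.7456; 0.2742 1.2268]
A−BK = [-0.6529 -1.1085; 0.3895 0.5345]
AᵀP(A−BK) = [1.0478 1.9694; 1.9694 3.9783]
P' = Q + AᵀP(A−BK) = [4.2978 -0.2806; -0.2806 6.2283]
tr(P') = 10.5261


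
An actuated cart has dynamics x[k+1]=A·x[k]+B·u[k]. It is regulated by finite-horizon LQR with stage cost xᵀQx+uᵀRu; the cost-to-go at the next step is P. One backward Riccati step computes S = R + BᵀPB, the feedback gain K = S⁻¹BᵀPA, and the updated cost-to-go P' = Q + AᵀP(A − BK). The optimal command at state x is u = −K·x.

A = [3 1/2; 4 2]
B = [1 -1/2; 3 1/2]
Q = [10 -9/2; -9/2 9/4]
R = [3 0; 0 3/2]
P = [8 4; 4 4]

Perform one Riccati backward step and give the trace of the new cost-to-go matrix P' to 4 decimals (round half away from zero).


BᵀP = [20.0000 16.0000; -2.0000 0.0000]
S = R + BᵀPB = [3 0; 0 3/2] + [68.0000 -2.0000; -2.0000 1.0000] = [71.0000 -2.0000; -2.0000 2.5000]
BᵀPA = [124.0000 42.0000; -6.0000 -1.0000]
K = S⁻¹·BᵀPA = [1.7176 0.5937; -1.0259 0.0749]
A−BK = [0.7695 -0.0562; -0.6398 0.1816]
AᵀP(A−BK) = [12.8646 2.8357; 2.8357 1.1412]
P' = Q + AᵀP(A−BK) = [22.8646 -1.6643; -1.6643 3.3912]
tr(P') = 26.2558

26.2558


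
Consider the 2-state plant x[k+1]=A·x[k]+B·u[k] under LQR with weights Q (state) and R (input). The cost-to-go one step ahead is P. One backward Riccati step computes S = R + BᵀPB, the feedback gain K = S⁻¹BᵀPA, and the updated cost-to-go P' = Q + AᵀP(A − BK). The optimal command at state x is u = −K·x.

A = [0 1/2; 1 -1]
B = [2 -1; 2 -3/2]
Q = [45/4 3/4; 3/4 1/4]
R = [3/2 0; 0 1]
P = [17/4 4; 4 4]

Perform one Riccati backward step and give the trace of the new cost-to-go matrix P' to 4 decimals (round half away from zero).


BᵀP = [16.5000 16.0000; -10.2500 -10.0000]
S = R + BᵀPB = [3/2 0; 0 1] + [65.0000 -40.5000; -40.5000 25.2500] = [66.5000 -40.5000; -40.5000 26.2500]
BᵀPA = [16.0000 -7.7500; -10.0000 4.8750]
K = S⁻¹·BᵀPA = [0.1423 -0.0569; -0.1613 0.0979]
A−BK = [-0.4460 0.7117; 0.4733 -0.7393]
AᵀP(A−BK) = [0.1091 -0.1103; -0.1103 0.1441]
P' = Q + AᵀP(A−BK) = [11.3591 0.6397; 0.6397 0.3941]
tr(P') = 11.7533

11.7533


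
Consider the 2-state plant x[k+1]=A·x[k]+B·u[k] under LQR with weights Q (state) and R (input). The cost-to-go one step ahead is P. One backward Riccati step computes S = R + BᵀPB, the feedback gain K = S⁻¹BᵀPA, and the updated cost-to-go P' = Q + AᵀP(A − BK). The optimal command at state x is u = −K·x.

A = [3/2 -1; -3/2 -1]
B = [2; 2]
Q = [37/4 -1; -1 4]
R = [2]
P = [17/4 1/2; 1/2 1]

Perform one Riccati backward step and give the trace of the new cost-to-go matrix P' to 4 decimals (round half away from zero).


19.7546

BᵀP = [9.5000 3.0000]
S = R + BᵀPB = [2] + [25.0000] = [27.0000]
BᵀPA = [9.7500 -12.5000]
K = S⁻¹·BᵀPA = [0.3611 -0.4630]
A−BK = [0.7778 -0.0741; -2.2222 -0.0741]
AᵀP(A−BK) = [6.0417 -0.3611; -0.3611 0.4630]
P' = Q + AᵀP(A−BK) = [15.2917 -1.3611; -1.3611 4.4630]
tr(P') = 19.7546


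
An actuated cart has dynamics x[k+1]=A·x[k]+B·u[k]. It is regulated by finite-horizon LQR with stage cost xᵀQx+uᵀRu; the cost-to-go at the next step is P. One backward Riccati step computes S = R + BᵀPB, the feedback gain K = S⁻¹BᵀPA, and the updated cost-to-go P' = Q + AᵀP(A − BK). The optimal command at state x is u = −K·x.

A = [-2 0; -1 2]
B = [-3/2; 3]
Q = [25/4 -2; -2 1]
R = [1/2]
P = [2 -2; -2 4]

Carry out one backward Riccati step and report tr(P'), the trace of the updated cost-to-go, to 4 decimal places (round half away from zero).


11.8432

BᵀP = [-9.0000 15.0000]
S = R + BᵀPB = [1/2] + [58.5000] = [59.0000]
BᵀPA = [3.0000 30.0000]
K = S⁻¹·BᵀPA = [0.0508 0.5085]
A−BK = [-1.9237 0.7627; -1.1525 0.4746]
AᵀP(A−BK) = [3.8475 -1.5254; -1.5254 0.7458]
P' = Q + AᵀP(A−BK) = [10.0975 -3.5254; -3.5254 1.7458]
tr(P') = 11.8432


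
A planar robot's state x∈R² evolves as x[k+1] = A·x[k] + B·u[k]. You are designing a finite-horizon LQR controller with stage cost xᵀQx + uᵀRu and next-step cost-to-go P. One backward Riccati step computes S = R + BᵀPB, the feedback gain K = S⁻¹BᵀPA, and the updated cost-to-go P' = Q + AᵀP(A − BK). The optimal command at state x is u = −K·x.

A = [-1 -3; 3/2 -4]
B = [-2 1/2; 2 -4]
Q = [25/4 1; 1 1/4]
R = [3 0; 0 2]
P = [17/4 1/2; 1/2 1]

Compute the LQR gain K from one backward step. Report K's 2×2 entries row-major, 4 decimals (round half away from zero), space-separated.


BᵀP = [-7.5000 1.0000; 0.1250 -3.7500]
S = R + BᵀPB = [3 0; 0 2] + [17.0000 -7.7500; -7.7500 15.0625] = [20.0000 -7.7500; -7.7500 17.0625]
BᵀPA = [9.0000 18.5000; -5.7500 14.6250]
K = S⁻¹·BᵀPA = [0.3876 1.5257; -0.1609 1.5501]
A−BK = [-0.1443 -0.7237; 0.0810 -0.8509]
AᵀP(A−BK) = [0.5859 1.6822; 1.6822 15.3545]
P' = Q + AᵀP(A−BK) = [6.8359 2.6822; 2.6822 15.6045]
tr(P') = 22.4404

0.3876 1.5257 -0.1609 1.5501


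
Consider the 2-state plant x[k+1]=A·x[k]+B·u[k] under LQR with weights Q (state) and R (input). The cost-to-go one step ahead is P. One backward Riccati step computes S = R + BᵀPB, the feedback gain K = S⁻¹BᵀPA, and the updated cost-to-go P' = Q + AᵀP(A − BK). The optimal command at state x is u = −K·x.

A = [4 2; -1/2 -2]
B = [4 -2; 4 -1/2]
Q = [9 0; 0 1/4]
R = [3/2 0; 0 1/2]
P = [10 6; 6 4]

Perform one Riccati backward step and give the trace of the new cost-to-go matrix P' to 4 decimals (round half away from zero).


BᵀP = [64.0000 40.0000; -23.0000 -14.0000]
S = R + BᵀPB = [3/2 0; 0 1/2] + [416.0000 -148.0000; -148.0000 53.0000] = [417.5000 -148.0000; -148.0000 53.5000]
BᵀPA = [236.0000 48.0000; -85.0000 -18.0000]
K = S⁻¹·BᵀPA = [0.1064 -0.2221; -1.2944 -0.9508]
A−BK = [0.9855 0.9867; -1.5729 -1.5870]
AᵀP(A−BK) = [1.8618 1.5928; 1.5928 1.5454]
P' = Q + AᵀP(A−BK) = [10.8618 1.5928; 1.5928 1.7954]
tr(P') = 12.6572

12.6572


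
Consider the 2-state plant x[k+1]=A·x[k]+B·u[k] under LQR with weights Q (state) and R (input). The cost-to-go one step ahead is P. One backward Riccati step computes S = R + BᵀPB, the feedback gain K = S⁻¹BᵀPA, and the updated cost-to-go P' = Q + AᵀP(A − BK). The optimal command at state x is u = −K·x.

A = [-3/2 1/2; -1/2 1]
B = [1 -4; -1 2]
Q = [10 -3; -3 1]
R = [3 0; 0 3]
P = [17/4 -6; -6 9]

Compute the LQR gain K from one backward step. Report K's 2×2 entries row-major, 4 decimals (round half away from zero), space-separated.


BᵀP = [10.2500 -15.0000; -29.0000 42.0000]
S = R + BᵀPB = [3 0; 0 3] + [25.2500 -71.0000; -71.0000 200.0000] = [28.2500 -71.0000; -71.0000 203.0000]
BᵀPA = [-7.8750 -9.8750; 22.5000 27.5000]
K = S⁻¹·BᵀPA = [-0.0016 -0.0751; 0.1103 0.1092]
A−BK = [-1.0573 1.0119; -0.7222 0.7065]
AᵀP(A−BK) = [0.3186 -0.2359; -0.2359 0.3178]
P' = Q + AᵀP(A−BK) = [10.3186 -3.2359; -3.2359 1.3178]
tr(P') = 11.6365

-0.0016 -0.0751 0.1103 0.1092


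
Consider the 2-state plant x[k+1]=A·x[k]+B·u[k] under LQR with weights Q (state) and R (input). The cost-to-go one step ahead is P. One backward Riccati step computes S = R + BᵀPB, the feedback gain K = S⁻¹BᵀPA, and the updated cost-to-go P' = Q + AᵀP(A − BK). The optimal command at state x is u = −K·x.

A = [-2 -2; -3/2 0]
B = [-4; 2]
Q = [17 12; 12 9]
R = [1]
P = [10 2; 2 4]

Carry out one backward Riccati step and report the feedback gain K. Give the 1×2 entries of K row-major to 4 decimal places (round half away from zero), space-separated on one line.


0.4966 0.4966

BᵀP = [-36.0000 0.0000]
S = R + BᵀPB = [1] + [144.0000] = [145.0000]
BᵀPA = [72.0000 72.0000]
K = S⁻¹·BᵀPA = [0.4966 0.4966]
A−BK = [-0.0138 -0.0138; -2.4931 -0.9931]
AᵀP(A−BK) = [25.2483 10.2483; 10.2483 4.2483]
P' = Q + AᵀP(A−BK) = [42.2483 22.2483; 22.2483 13.2483]
tr(P') = 55.4966


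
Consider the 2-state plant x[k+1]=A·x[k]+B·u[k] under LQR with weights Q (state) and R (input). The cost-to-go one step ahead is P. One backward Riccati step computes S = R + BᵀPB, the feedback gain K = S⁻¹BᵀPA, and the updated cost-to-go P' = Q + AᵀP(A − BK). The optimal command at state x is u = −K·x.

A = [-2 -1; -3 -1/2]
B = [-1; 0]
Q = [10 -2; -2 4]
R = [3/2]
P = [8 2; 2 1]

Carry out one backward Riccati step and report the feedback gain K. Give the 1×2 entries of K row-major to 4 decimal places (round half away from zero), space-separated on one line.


BᵀP = [-8.0000 -2.0000]
S = R + BᵀPB = [3/2] + [8.0000] = [9.5000]
BᵀPA = [22.0000 9.0000]
K = S⁻¹·BᵀPA = [2.3158 0.9474]
A−BK = [0.3158 -0.0526; -3.0000 -0.5000]
AᵀP(A−BK) = [14.0526 4.6579; 4.6579 1.7237]
P' = Q + AᵀP(A−BK) = [24.0526 2.6579; 2.6579 5.7237]
tr(P') = 29.7763

2.3158 0.9474


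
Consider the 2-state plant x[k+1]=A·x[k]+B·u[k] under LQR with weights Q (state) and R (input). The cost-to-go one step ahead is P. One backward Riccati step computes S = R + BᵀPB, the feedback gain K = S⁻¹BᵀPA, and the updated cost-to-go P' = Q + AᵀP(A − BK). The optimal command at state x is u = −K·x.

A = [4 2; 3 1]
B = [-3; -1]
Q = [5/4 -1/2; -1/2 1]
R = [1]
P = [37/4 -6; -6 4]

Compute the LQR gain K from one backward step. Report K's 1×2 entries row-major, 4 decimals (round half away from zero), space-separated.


-0.8612 -0.5646

BᵀP = [-21.7500 14.0000]
S = R + BᵀPB = [1] + [51.2500] = [52.2500]
BᵀPA = [-45.0000 -29.5000]
K = S⁻¹·BᵀPA = [-0.8612 -0.5646]
A−BK = [1.4163 0.3062; 2.1388 0.4354]
AᵀP(A−BK) = [1.2440 0.5933; 0.5933 0.3445]
P' = Q + AᵀP(A−BK) = [2.4940 0.0933; 0.0933 1.3445]
tr(P') = 3.8385


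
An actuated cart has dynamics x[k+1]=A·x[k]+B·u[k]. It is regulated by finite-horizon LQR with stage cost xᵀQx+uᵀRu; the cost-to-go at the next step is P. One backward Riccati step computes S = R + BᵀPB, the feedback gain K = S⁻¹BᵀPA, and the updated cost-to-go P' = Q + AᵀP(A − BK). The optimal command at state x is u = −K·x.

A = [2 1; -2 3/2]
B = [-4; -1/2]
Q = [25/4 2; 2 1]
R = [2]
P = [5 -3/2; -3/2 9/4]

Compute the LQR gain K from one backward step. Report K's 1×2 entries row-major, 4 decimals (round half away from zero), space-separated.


BᵀP = [-19.2500 4.8750]
S = R + BᵀPB = [2] + [74.5625] = [76.5625]
BᵀPA = [-48.2500 -11.9375]
K = S⁻¹·BᵀPA = [-0.6302 -0.1559]
A−BK = [-0.5208 0.3763; -2.3151 1.4220]
AᵀP(A−BK) = [10.5927 -5.7731; -5.7731 3.7012]
P' = Q + AᵀP(A−BK) = [16.8427 -3.7731; -3.7731 4.7012]
tr(P') = 21.5439

-0.6302 -0.1559


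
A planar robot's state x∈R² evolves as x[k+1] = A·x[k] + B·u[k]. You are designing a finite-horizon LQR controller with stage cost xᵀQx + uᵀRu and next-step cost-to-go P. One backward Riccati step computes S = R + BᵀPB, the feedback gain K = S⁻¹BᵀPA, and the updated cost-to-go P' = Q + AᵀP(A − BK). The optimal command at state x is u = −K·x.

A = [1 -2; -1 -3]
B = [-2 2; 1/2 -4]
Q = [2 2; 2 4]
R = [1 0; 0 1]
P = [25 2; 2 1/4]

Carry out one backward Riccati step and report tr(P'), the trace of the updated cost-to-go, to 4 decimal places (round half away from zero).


8.5520

BᵀP = [-49.0000 -3.8750; 42.0000 3.0000]
S = R + BᵀPB = [1 0; 0 1] + [96.0625 -82.5000; -82.5000 72.0000] = [97.0625 -82.5000; -82.5000 73.0000]
BᵀPA = [-45.1250 109.6250; 39.0000 -93.0000]
K = S⁻¹·BᵀPA = [-0.2743 1.1819; 0.2242 0.0618]
A−BK = [0.0029 0.2403; 0.0340 -3.3439]
AᵀP(A−BK) = [0.1264 -0.3245; -0.3245 2.4256]
P' = Q + AᵀP(A−BK) = [2.1264 1.6755; 1.6755 6.4256]
tr(P') = 8.5520


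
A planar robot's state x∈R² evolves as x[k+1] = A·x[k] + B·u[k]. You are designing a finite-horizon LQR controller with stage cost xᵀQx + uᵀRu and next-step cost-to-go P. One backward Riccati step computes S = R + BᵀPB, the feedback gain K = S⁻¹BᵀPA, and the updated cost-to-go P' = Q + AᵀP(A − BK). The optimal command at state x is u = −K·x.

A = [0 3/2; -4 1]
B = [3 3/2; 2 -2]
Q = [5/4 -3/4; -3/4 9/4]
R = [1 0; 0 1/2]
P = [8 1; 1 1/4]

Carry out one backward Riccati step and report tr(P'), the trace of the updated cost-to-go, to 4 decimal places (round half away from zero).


4.5283

BᵀP = [26.0000 3.5000; 10.0000 1.0000]
S = R + BᵀPB = [1 0; 0 1/2] + [85.0000 32.0000; 32.0000 13.0000] = [86.0000 32.0000; 32.0000 13.5000]
BᵀPA = [-14.0000 42.5000; -4.0000 16.0000]
K = S⁻¹·BᵀPA = [-0.4453 0.4507; 0.7591 0.1168]
A−BK = [0.1971 -0.0274; -1.5912 0.3321]
AᵀP(A−BK) = [0.8029 -0.2226; -0.2226 0.2254]
P' = Q + AᵀP(A−BK) = [2.0529 -0.9726; -0.9726 2.4754]
tr(P') = 4.5283


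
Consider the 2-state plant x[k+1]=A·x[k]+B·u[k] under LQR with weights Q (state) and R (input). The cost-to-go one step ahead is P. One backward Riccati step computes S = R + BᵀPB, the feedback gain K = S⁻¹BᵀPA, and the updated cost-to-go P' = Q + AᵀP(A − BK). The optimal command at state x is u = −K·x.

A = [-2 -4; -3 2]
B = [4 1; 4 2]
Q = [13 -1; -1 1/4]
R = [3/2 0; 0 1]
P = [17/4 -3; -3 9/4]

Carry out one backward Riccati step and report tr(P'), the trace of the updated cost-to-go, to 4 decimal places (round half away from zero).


BᵀP = [5.0000 -3.0000; -1.7500 1.5000]
S = R + BᵀPB = [3/2 0; 0 1] + [8.0000 -1.0000; -1.0000 1.2500] = [9.5000 -1.0000; -1.0000 2.2500]
BᵀPA = [-1.0000 -26.0000; -1.0000 10.0000]
K = S⁻¹·BᵀPA = [-0.1595 -2.3804; -0.5153 3.3865]
A−BK = [-0.8466 2.1350; -1.3313 4.7485]
AᵀP(A−BK) = [0.5752 -2.4939; -2.4939 29.2454]
P' = Q + AᵀP(A−BK) = [13.5752 -3.4939; -3.4939 29.4954]
tr(P') = 43.0706

43.0706


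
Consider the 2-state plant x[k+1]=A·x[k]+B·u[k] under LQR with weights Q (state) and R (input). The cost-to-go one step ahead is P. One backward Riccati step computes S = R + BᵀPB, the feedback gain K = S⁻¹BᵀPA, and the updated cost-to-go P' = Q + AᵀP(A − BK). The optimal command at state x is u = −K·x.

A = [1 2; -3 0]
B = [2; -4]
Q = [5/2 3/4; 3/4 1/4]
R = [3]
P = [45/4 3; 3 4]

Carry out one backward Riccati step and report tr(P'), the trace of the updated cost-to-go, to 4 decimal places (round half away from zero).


BᵀP = [10.5000 -10.0000]
S = R + BᵀPB = [3] + [61.0000] = [64.0000]
BᵀPA = [40.5000 21.0000]
K = S⁻¹·BᵀPA = [0.6328 0.3281]
A−BK = [-0.2656 1.3438; -0.4688 1.3125]
AᵀP(A−BK) = [3.6211 -8.7891; -8.7891 38.1094]
P' = Q + AᵀP(A−BK) = [6.1211 -8.0391; -8.0391 38.3594]
tr(P') = 44.4805

44.4805


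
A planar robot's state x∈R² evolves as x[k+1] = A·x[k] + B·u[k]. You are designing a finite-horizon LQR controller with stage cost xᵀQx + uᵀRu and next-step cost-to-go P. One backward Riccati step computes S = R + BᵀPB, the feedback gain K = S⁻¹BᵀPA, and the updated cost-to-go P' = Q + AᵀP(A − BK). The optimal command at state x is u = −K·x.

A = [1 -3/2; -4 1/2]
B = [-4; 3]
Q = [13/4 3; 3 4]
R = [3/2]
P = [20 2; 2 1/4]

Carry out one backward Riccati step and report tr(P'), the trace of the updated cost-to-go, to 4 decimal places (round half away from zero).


BᵀP = [-74.0000 -7.2500]
S = R + BᵀPB = [3/2] + [274.2500] = [275.7500]
BᵀPA = [-45.0000 107.3750]
K = S⁻¹·BᵀPA = [-0.1632 0.3894]
A−BK = [0.3472 0.0576; -3.5104 -0.6682]
AᵀP(A−BK) = [0.6564 0.0227; 0.0227 0.2515]
P' = Q + AᵀP(A−BK) = [3.9064 3.0227; 3.0227 4.2515]
tr(P') = 8.1579

8.1579


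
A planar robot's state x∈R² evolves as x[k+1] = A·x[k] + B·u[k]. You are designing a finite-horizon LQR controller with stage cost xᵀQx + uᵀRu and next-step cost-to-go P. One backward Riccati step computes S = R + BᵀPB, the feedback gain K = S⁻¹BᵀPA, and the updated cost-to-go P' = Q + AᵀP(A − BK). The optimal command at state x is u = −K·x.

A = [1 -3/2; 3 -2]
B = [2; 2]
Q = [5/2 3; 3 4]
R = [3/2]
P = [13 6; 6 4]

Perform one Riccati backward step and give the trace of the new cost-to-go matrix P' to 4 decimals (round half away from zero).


BᵀP = [38.0000 20.0000]
S = R + BᵀPB = [3/2] + [116.0000] = [117.5000]
BᵀPA = [98.0000 -97.0000]
K = S⁻¹·BᵀPA = [0.8340 -0.8255]
A−BK = [-0.6681 0.1511; 1.3319 -0.3489]
AᵀP(A−BK) = [3.2638 -1.5979; -1.5979 1.1734]
P' = Q + AᵀP(A−BK) = [5.7638 1.4021; 1.4021 5.1734]
tr(P') = 10.9372

10.9372


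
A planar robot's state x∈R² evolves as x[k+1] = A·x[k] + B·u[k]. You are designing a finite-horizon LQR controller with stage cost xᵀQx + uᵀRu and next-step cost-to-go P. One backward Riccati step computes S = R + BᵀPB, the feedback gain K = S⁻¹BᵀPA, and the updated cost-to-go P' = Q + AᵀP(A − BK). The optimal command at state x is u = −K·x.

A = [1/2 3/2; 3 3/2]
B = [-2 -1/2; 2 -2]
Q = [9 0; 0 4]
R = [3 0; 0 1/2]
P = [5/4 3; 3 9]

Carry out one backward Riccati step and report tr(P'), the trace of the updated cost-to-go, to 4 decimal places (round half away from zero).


BᵀP = [3.5000 12.0000; -6.6250 -19.5000]
S = R + BᵀPB = [3 0; 0 1/2] + [17.0000 -25.7500; -25.7500 42.3125] = [20.0000 -25.7500; -25.7500 42.8125]
BᵀPA = [37.7500 23.2500; -61.8125 -39.1875]
K = S⁻¹·BᵀPA = [0.1268 -0.0709; -1.3675 -0.9579]
A−BK = [0.0699 0.8793; 0.0113 -0.2742]
AᵀP(A−BK) = [0.9953 0.6493; 0.6493 0.6704]
P' = Q + AᵀP(A−BK) = [9.9953 0.6493; 0.6493 4.6704]
tr(P') = 14.6657

14.6657


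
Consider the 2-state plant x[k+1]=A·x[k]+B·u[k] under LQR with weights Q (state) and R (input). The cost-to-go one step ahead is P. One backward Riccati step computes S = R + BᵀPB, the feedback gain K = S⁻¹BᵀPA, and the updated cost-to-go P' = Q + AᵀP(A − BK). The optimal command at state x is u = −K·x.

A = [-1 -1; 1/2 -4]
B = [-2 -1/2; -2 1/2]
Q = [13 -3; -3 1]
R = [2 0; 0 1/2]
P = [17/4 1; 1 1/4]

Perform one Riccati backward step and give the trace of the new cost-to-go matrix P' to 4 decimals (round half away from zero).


BᵀP = [-10.5000 -2.5000; -1.6250 -0.3750]
S = R + BᵀPB = [2 0; 0 1/2] + [26.0000 4.0000; 4.0000 0.6250] = [28.0000 4.0000; 4.0000 1.1250]
BᵀPA = [9.2500 20.5000; 1.4375 3.1250]
K = S⁻¹·BᵀPA = [0.3004 0.6815; 0.2097 0.3548]
A−BK = [-0.2944 0.5403; 0.9960 -2.8145]
AᵀP(A−BK) = [0.2324 0.4365; 0.4365 1.1714]
P' = Q + AᵀP(A−BK) = [13.2324 -2.5635; -2.5635 2.1714]
tr(P') = 15.4037

15.4037


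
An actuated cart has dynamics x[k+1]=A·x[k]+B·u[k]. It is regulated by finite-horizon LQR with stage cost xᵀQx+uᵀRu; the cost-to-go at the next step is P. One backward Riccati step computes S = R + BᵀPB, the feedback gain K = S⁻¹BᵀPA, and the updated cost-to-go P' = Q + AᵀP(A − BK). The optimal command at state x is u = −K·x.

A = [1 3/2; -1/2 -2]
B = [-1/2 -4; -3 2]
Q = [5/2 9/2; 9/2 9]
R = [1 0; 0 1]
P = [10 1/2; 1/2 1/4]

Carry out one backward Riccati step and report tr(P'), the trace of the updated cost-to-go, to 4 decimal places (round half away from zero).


11.8296

BᵀP = [-6.5000 -1.0000; -39.0000 -1.5000]
S = R + BᵀPB = [1 0; 0 1] + [6.2500 24.0000; 24.0000 153.0000] = [7.2500 24.0000; 24.0000 154.0000]
BᵀPA = [-6.0000 -7.7500; -38.2500 -55.5000]
K = S⁻¹·BᵀPA = [-0.0111 0.2562; -0.2466 -0.4003]
A−BK = [0.0079 0.0268; -0.0400 -0.4306]
AᵀP(A−BK) = [0.0617 0.1001; 0.1001 0.2679]
P' = Q + AᵀP(A−BK) = [2.5617 4.6001; 4.6001 9.2679]
tr(P') = 11.8296
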